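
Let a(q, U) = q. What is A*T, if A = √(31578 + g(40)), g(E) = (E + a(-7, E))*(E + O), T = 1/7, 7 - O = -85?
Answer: √35934/7 ≈ 27.080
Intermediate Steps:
O = 92 (O = 7 - 1*(-85) = 7 + 85 = 92)
T = ⅐ ≈ 0.14286
g(E) = (-7 + E)*(92 + E) (g(E) = (E - 7)*(E + 92) = (-7 + E)*(92 + E))
A = √35934 (A = √(31578 + (-644 + 40² + 85*40)) = √(31578 + (-644 + 1600 + 3400)) = √(31578 + 4356) = √35934 ≈ 189.56)
A*T = √35934*(⅐) = √35934/7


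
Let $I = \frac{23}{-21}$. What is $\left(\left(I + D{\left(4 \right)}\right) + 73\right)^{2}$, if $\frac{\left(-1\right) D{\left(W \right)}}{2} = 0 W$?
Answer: $\frac{2280100}{441} \approx 5170.3$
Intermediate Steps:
$D{\left(W \right)} = 0$ ($D{\left(W \right)} = - 2 \cdot 0 W = \left(-2\right) 0 = 0$)
$I = - \frac{23}{21}$ ($I = 23 \left(- \frac{1}{21}\right) = - \frac{23}{21} \approx -1.0952$)
$\left(\left(I + D{\left(4 \right)}\right) + 73\right)^{2} = \left(\left(- \frac{23}{21} + 0\right) + 73\right)^{2} = \left(- \frac{23}{21} + 73\right)^{2} = \left(\frac{1510}{21}\right)^{2} = \frac{2280100}{441}$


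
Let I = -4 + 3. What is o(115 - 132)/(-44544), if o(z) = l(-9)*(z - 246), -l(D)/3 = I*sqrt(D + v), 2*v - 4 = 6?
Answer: 263*I/7424 ≈ 0.035426*I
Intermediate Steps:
v = 5 (v = 2 + (1/2)*6 = 2 + 3 = 5)
I = -1
l(D) = 3*sqrt(5 + D) (l(D) = -(-3)*sqrt(D + 5) = -(-3)*sqrt(5 + D) = 3*sqrt(5 + D))
o(z) = 6*I*(-246 + z) (o(z) = (3*sqrt(5 - 9))*(z - 246) = (3*sqrt(-4))*(-246 + z) = (3*(2*I))*(-246 + z) = (6*I)*(-246 + z) = 6*I*(-246 + z))
o(115 - 132)/(-44544) = (6*I*(-246 + (115 - 132)))/(-44544) = (6*I*(-246 - 17))*(-1/44544) = (6*I*(-263))*(-1/44544) = -1578*I*(-1/44544) = 263*I/7424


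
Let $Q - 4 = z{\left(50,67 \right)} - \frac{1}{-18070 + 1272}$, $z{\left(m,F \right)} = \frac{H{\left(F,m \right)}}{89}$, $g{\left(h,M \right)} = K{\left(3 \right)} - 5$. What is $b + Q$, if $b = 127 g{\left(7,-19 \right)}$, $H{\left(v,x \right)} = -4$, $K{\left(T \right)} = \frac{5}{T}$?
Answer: $- \frac{1880938985}{4485066} \approx -419.38$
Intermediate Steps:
$g{\left(h,M \right)} = - \frac{10}{3}$ ($g{\left(h,M \right)} = \frac{5}{3} - 5 = - \frac{10}{3}$)
$b = - \frac{1270}{3}$ ($b = 127 \left(- \frac{10}{3}\right) = - \frac{1270}{3} \approx -423.33$)
$z{\left(m,F \right)} = - \frac{4}{89}$
$Q = \frac{5912985}{1495022}$ ($Q = 4 - \left(\frac{4}{89} + \frac{1}{-18070 + 1272}\right) = 4 - \frac{67103}{1495022} = \frac{5912985}{1495022} \approx 3.9551$)
$b + Q = - \frac{1270}{3} + \frac{5912985}{1495022} = - \frac{1880938985}{4485066}$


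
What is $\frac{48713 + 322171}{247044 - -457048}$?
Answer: $\frac{92721}{176023} \approx 0.52676$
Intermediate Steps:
$\frac{48713 + 322171}{247044 - -457048} = \frac{370884}{247044 + 457048} = \frac{370884}{704092} = 370884 \cdot \frac{1}{704092} = \frac{92721}{176023}$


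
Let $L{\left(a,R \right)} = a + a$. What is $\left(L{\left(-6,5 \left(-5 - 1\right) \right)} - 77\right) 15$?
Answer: $-1335$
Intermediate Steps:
$L{\left(a,R \right)} = 2 a$
$\left(L{\left(-6,5 \left(-5 - 1\right) \right)} - 77\right) 15 = \left(2 \left(-6\right) - 77\right) 15 = \left(-12 - 77\right) 15 = \left(-89\right) 15 = -1335$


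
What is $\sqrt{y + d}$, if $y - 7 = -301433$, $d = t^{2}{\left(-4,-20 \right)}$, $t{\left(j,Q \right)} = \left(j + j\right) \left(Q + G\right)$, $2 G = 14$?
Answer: $3 i \sqrt{32290} \approx 539.08 i$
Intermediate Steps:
$G = 7$ ($G = \frac{1}{2} \cdot 14 = 7$)
$t{\left(j,Q \right)} = 2 j \left(7 + Q\right)$ ($t{\left(j,Q \right)} = \left(j + j\right) \left(Q + 7\right) = 2 j \left(7 + Q\right)$)
$d = 10816$ ($d = \left(2 \left(-4\right) \left(7 - 20\right)\right)^{2} = \left(2 \left(-4\right) \left(-13\right)\right)^{2} = 104^{2} = 10816$)
$y = -301426$ ($y = 7 - 301433 = -301426$)
$\sqrt{y + d} = \sqrt{-301426 + 10816} = \sqrt{-290610} = 3 i \sqrt{32290}$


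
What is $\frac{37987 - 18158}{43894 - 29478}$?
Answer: $\frac{19829}{14416} \approx 1.3755$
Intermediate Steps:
$\frac{37987 - 18158}{43894 - 29478} = \frac{19829}{43894 - 29478} = \frac{19829}{14416}$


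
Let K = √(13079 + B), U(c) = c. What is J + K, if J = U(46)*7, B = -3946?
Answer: 322 + √9133 ≈ 417.57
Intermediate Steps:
K = √9133 (K = √(13079 - 3946) = √9133 ≈ 95.567)
J = 322 (J = 46*7 = 322)
J + K = 322 + √9133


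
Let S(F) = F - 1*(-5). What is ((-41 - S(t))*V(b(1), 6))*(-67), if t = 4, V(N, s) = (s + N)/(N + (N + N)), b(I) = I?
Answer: 23450/3 ≈ 7816.7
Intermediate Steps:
V(N, s) = (N + s)/(3*N) (V(N, s) = (N + s)/(N + 2*N) = (N + s)/((3*N)) = (N + s)*(1/(3*N)) = (N + s)/(3*N))
S(F) = 5 + F (S(F) = F + 5 = 5 + F)
((-41 - S(t))*V(b(1), 6))*(-67) = ((-41 - (5 + 4))*((⅓)*(1 + 6)/1))*(-67) = ((-41 - 1*9)*((⅓)*1*7))*(-67) = ((-41 - 9)*(7/3))*(-67) = -50*7/3*(-67) = -350/3*(-67) = 23450/3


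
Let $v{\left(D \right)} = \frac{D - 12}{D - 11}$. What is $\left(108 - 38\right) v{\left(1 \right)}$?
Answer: $77$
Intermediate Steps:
$v{\left(D \right)} = \frac{-12 + D}{-11 + D}$
$\left(108 - 38\right) v{\left(1 \right)} = \left(108 - 38\right) \frac{-12 + 1}{-11 + 1} = 70 \frac{1}{-10} \left(-11\right) = 70 \left(\left(- \frac{1}{10}\right) \left(-11\right)\right) = 70 \cdot \frac{11}{10} = 77$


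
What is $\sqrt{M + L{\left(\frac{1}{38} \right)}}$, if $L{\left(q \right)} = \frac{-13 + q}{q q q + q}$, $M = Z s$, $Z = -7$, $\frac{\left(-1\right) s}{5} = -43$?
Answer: $\frac{i \sqrt{14433085}}{85} \approx 44.695 i$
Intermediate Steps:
$s = 215$ ($s = \left(-5\right) \left(-43\right) = 215$)
$M = -1505$ ($M = \left(-7\right) 215 = -1505$)
$L{\left(q \right)} = \frac{-13 + q}{q + q^{3}}$ ($L{\left(q \right)} = \frac{-13 + q}{q^{2} q + q} = \frac{-13 + q}{q^{3} + q} = \frac{-13 + q}{q + q^{3}}$)
$\sqrt{M + L{\left(\frac{1}{38} \right)}} = \sqrt{-1505 + \frac{-13 + \frac{1}{38}}{\frac{1}{38} + \left(\frac{1}{38}\right)^{3}}} = \sqrt{-1505 + \frac{1}{\frac{1}{38} + \frac{1}{54872}} \left(- \frac{493}{38}\right)} = \sqrt{-1505 + \frac{1}{\frac{1445}{54872}} \left(- \frac{493}{38}\right)} = \sqrt{-1505 + \frac{54872}{1445} \left(- \frac{493}{38}\right)} = \sqrt{-1505 - \frac{41876}{85}} = \sqrt{- \frac{169801}{85}} = \frac{i \sqrt{14433085}}{85}$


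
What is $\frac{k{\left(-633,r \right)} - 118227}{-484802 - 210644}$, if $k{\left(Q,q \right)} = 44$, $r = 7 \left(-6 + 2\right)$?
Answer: $\frac{118183}{695446} \approx 0.16994$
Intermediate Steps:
$r = -28$ ($r = 7 \left(-4\right) = -28$)
$\frac{k{\left(-633,r \right)} - 118227}{-484802 - 210644} = \frac{44 - 118227}{-484802 - 210644} = - \frac{118183}{-695446} = \left(-118183\right) \left(- \frac{1}{695446}\right) = \frac{118183}{695446}$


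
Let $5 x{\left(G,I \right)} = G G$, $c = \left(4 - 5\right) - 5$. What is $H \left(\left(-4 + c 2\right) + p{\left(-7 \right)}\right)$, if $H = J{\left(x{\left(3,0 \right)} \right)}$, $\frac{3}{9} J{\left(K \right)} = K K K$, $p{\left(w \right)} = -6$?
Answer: $- \frac{48114}{125} \approx -384.91$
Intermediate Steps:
$c = -6$ ($c = -1 - 5 = -6$)
$x{\left(G,I \right)} = \frac{G^{2}}{5}$ ($x{\left(G,I \right)} = \frac{G G}{5} = \frac{G^{2}}{5}$)
$J{\left(K \right)} = 3 K^{3}$ ($J{\left(K \right)} = 3 K K K = 3 K^{2} K = 3 K^{3}$)
$H = \frac{2187}{125}$ ($H = 3 \left(\frac{3^{2}}{5}\right)^{3} = 3 \left(\frac{1}{5} \cdot 9\right)^{3} = 3 \left(\frac{9}{5}\right)^{3} = 3 \cdot \frac{729}{125} = \frac{2187}{125} \approx 17.496$)
$H \left(\left(-4 + c 2\right) + p{\left(-7 \right)}\right) = \frac{2187 \left(\left(-4 - 12\right) - 6\right)}{125} = \frac{2187 \left(-16 - 6\right)}{125} = \frac{2187}{125} \left(-22\right) = - \frac{48114}{125}$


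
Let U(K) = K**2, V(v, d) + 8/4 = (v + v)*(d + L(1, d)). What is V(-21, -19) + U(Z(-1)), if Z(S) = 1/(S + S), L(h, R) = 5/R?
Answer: 61355/76 ≈ 807.30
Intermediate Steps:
Z(S) = 1/(2*S)
V(v, d) = -2 + 2*v*(d + 5/d) (V(v, d) = -2 + (v + v)*(d + 5/d) = -2 + (2*v)*(d + 5/d) = -2 + 2*v*(d + 5/d))
V(-21, -19) + U(Z(-1)) = (-2 + 2*(-19)*(-21) + 10*(-21)/(-19)) + ((1/2)/(-1))**2 = (-2 + 798 + 10*(-21)*(-1/19)) + ((1/2)*(-1))**2 = (-2 + 798 + 210/19) + (-1/2)**2 = 15334/19 + 1/4 = 61355/76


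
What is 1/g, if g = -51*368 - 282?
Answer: -1/19050 ≈ -5.2493e-5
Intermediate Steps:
g = -19050 (g = -18768 - 282 = -19050)
1/g = 1/(-19050) = -1/19050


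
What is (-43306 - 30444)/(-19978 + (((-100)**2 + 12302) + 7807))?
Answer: -73750/10131 ≈ -7.2796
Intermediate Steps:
(-43306 - 30444)/(-19978 + (((-100)**2 + 12302) + 7807)) = -73750/(-19978 + ((10000 + 12302) + 7807)) = -73750/(-19978 + (22302 + 7807)) = -73750/(-19978 + 30109) = -73750/10131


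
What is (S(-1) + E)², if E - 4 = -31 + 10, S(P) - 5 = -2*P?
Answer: 100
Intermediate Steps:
S(P) = 5 - 2*P
E = -17 (E = 4 + (-31 + 10) = 4 - 21 = -17)
(S(-1) + E)² = ((5 - 2*(-1)) - 17)² = ((5 + 2) - 17)² = (7 - 17)² = (-10)² = 100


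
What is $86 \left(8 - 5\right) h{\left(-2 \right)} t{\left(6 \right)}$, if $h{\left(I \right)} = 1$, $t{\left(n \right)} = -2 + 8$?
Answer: $1548$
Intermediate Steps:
$t{\left(n \right)} = 6$
$86 \left(8 - 5\right) h{\left(-2 \right)} t{\left(6 \right)} = 86 \left(8 - 5\right) 1 \cdot 6 = 86 \cdot 3 \cdot 1 \cdot 6 = 86 \cdot 3 \cdot 6 = 258 \cdot 6 = 1548$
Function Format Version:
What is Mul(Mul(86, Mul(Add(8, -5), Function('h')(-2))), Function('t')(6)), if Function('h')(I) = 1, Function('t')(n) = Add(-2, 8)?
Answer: 1548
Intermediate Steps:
Function('t')(n) = 6
Mul(Mul(86, Mul(Add(8, -5), Function('h')(-2))), Function('t')(6)) = Mul(Mul(86, Mul(Add(8, -5), 1)), 6) = Mul(Mul(86, Mul(3, 1)), 6) = Mul(Mul(86, 3), 6) = Mul(258, 6) = 1548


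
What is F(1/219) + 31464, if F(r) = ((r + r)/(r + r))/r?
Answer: 31683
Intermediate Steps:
F(r) = 1/r (F(r) = ((2*r)/((2*r)))/r = ((2*r)*(1/(2*r)))/r = 1/r)
F(1/219) + 31464 = 1/(1/219) + 31464 = 219 + 31464 = 31683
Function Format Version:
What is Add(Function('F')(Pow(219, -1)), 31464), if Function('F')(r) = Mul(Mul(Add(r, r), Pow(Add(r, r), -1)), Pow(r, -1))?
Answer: 31683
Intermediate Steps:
Function('F')(r) = Pow(r, -1) (Function('F')(r) = Mul(Mul(Mul(2, r), Pow(Mul(2, r), -1)), Pow(r, -1)) = Mul(Mul(Mul(2, r), Mul(Rational(1, 2), Pow(r, -1))), Pow(r, -1)) = Mul(1, Pow(r, -1)) = Pow(r, -1))
Add(Function('F')(Pow(219, -1)), 31464) = Add(Pow(Pow(219, -1), -1), 31464) = Add(Pow(Rational(1, 219), -1), 31464) = Add(219, 31464) = 31683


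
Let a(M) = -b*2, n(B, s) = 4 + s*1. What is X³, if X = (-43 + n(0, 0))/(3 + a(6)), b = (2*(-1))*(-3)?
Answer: 2197/27 ≈ 81.370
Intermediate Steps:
b = 6 (b = -2*(-3) = 6)
n(B, s) = 4 + s
a(M) = -12 (a(M) = -1*6*2 = -6*2 = -12)
X = 13/3 (X = (-43 + (4 + 0))/(3 - 12) = (-43 + 4)/(-9) = -39*(-⅑) = 13/3 ≈ 4.3333)
X³ = (13/3)³ = 2197/27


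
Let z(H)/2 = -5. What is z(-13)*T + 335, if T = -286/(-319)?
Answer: 9455/29 ≈ 326.03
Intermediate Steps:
z(H) = -10 (z(H) = 2*(-5) = -10)
T = 26/29 (T = -286*(-1/319) = 26/29 ≈ 0.89655)
z(-13)*T + 335 = -10*26/29 + 335 = -260/29 + 335 = 9455/29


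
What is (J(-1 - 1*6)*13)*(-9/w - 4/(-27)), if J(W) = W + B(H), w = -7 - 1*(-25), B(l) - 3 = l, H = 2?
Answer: 247/27 ≈ 9.1481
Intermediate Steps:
B(l) = 3 + l
w = 18 (w = -7 + 25 = 18)
J(W) = 5 + W (J(W) = W + (3 + 2) = W + 5 = 5 + W)
(J(-1 - 1*6)*13)*(-9/w - 4/(-27)) = ((5 + (-1 - 1*6))*13)*(-9/18 - 4/(-27)) = ((5 + (-1 - 6))*13)*(-9*1/18 - 4*(-1/27)) = ((5 - 7)*13)*(-½ + 4/27) = -2*13*(-19/54) = -26*(-19/54) = 247/27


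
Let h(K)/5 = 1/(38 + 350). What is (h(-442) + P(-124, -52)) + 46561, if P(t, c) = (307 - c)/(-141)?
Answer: 2547120601/54708 ≈ 46558.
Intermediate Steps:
P(t, c) = -307/141 + c/141 (P(t, c) = (307 - c)*(-1/141) = -307/141 + c/141)
h(K) = 5/388 (h(K) = 5/(38 + 350) = 5/388)
(h(-442) + P(-124, -52)) + 46561 = (5/388 + (-307/141 + (1/141)*(-52))) + 46561 = (5/388 + (-307/141 - 52/141)) + 46561 = (5/388 - 359/141) + 46561 = -138587/54708 + 46561 = 2547120601/54708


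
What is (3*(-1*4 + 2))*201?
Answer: -1206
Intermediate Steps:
(3*(-1*4 + 2))*201 = (3*(-4 + 2))*201 = (3*(-2))*201 = -6*201 = -1206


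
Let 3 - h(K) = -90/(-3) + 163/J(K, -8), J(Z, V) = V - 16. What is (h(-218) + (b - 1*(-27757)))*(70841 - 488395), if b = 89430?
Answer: -587081550331/12 ≈ -4.8923e+10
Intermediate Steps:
J(Z, V) = -16 + V
h(K) = -485/24 (h(K) = 3 - (-90/(-3) + 163/(-16 - 8)) = 3 - (-90*(-⅓) + 163/(-24)) = 3 - (30 + 163*(-1/24)) = 3 - (30 - 163/24) = 3 - 1*557/24 = 3 - 557/24 = -485/24)
(h(-218) + (b - 1*(-27757)))*(70841 - 488395) = (-485/24 + (89430 - 1*(-27757)))*(70841 - 488395) = (-485/24 + (89430 + 27757))*(-417554) = (-485/24 + 117187)*(-417554) = (2812003/24)*(-417554) = -587081550331/12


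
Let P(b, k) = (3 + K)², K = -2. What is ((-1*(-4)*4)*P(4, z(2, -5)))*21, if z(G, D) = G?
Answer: 336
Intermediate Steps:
P(b, k) = 1 (P(b, k) = (3 - 2)² = 1² = 1)
((-1*(-4)*4)*P(4, z(2, -5)))*21 = ((-1*(-4)*4)*1)*21 = ((4*4)*1)*21 = (16*1)*21 = 16*21 = 336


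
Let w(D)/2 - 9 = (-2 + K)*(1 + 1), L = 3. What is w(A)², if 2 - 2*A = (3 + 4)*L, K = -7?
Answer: 324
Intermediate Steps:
A = -19/2 (A = 1 - (3 + 4)*3/2 = 1 - 7*3/2 = 1 - ½*21 = 1 - 21/2 = -19/2 ≈ -9.5000)
w(D) = -18 (w(D) = 18 + 2*((-2 - 7)*(1 + 1)) = 18 + 2*(-9*2) = 18 + 2*(-18) = 18 - 36 = -18)
w(A)² = (-18)² = 324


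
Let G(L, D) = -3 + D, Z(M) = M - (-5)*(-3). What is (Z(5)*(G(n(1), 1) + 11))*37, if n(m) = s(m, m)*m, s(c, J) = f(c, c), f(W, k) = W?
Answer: -3330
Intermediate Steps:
s(c, J) = c
n(m) = m² (n(m) = m*m = m²)
Z(M) = -15 + M (Z(M) = M - 1*15 = M - 15 = -15 + M)
(Z(5)*(G(n(1), 1) + 11))*37 = ((-15 + 5)*((-3 + 1) + 11))*37 = -10*(-2 + 11)*37 = -10*9*37 = -90*37 = -3330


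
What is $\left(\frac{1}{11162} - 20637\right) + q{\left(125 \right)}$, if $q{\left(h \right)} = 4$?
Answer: $- \frac{230305545}{11162} \approx -20633.0$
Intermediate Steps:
$\left(\frac{1}{11162} - 20637\right) + q{\left(125 \right)} = \left(\frac{1}{11162} - 20637\right) + 4 = - \frac{230350193}{11162} + 4 = - \frac{230305545}{11162}$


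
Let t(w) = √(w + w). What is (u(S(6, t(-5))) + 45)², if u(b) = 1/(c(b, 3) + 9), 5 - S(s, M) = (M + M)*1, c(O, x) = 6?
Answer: 456976/225 ≈ 2031.0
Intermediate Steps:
t(w) = √2*√w (t(w) = √(2*w) = √2*√w)
S(s, M) = 5 - 2*M (S(s, M) = 5 - (M + M) = 5 - 2*M)
u(b) = 1/15 (u(b) = 1/(6 + 9) = 1/15)
(u(S(6, t(-5))) + 45)² = (1/15 + 45)² = (676/15)² = 456976/225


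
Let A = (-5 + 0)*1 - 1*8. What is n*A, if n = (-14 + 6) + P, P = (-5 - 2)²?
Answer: -533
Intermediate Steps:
P = 49 (P = (-7)² = 49)
A = -13 (A = -5*1 - 8 = -5 - 8 = -13)
n = 41 (n = (-14 + 6) + 49 = -8 + 49 = 41)
n*A = 41*(-13) = -533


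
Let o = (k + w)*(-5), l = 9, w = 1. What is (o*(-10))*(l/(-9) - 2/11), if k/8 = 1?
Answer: -5850/11 ≈ -531.82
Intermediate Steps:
k = 8 (k = 8*1 = 8)
o = -45 (o = (8 + 1)*(-5) = 9*(-5) = -45)
(o*(-10))*(l/(-9) - 2/11) = (-45*(-10))*(9/(-9) - 2/11) = 450*(9*(-⅑) - 2*1/11) = 450*(-1 - 2/11) = 450*(-13/11) = -5850/11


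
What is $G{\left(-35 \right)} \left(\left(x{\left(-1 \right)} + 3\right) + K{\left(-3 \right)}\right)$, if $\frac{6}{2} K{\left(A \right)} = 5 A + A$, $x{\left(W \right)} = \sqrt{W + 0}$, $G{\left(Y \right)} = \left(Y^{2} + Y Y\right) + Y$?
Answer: $-7245 + 2415 i \approx -7245.0 + 2415.0 i$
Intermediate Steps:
$G{\left(Y \right)} = Y + 2 Y^{2}$ ($G{\left(Y \right)} = \left(Y^{2} + Y^{2}\right) + Y = 2 Y^{2} + Y = Y + 2 Y^{2}$)
$x{\left(W \right)} = \sqrt{W}$
$K{\left(A \right)} = 2 A$ ($K{\left(A \right)} = \frac{5 A + A}{3} = \frac{6 A}{3} = 2 A$)
$G{\left(-35 \right)} \left(\left(x{\left(-1 \right)} + 3\right) + K{\left(-3 \right)}\right) = - 35 \left(1 + 2 \left(-35\right)\right) \left(\left(\sqrt{-1} + 3\right) + 2 \left(-3\right)\right) = - 35 \left(1 - 70\right) \left(\left(i + 3\right) - 6\right) = \left(-35\right) \left(-69\right) \left(\left(3 + i\right) - 6\right) = 2415 \left(-3 + i\right) = -7245 + 2415 i$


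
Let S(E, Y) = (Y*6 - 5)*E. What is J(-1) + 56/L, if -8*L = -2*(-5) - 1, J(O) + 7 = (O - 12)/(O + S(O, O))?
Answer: -5227/90 ≈ -58.078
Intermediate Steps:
S(E, Y) = E*(-5 + 6*Y) (S(E, Y) = (6*Y - 5)*E = (-5 + 6*Y)*E = E*(-5 + 6*Y))
J(O) = -7 + (-12 + O)/(O + O*(-5 + 6*O)) (J(O) = -7 + (O - 12)/(O + O*(-5 + 6*O)) = -7 + (-12 + O)/(O + O*(-5 + 6*O)))
L = -9/8 (L = -(-2*(-5) - 1)/8 = -(10 - 1)/8 = -⅛*9 = -9/8 ≈ -1.1250)
J(-1) + 56/L = (½)*(-12 - 42*(-1)² + 29*(-1))/(-1*(-2 + 3*(-1))) + 56/(-9/8) = (½)*(-1)*(-12 - 42*1 - 29)/(-2 - 3) + 56*(-8/9) = (½)*(-1)*(-12 - 42 - 29)/(-5) - 448/9 = (½)*(-1)*(-⅕)*(-83) - 448/9 = -83/10 - 448/9 = -5227/90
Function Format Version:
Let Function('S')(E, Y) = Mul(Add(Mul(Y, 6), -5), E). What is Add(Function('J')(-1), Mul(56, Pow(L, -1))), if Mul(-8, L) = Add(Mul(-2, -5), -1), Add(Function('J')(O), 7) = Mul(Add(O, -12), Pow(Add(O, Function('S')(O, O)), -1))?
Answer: Rational(-5227, 90) ≈ -58.078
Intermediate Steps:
Function('S')(E, Y) = Mul(E, Add(-5, Mul(6, Y))) (Function('S')(E, Y) = Mul(Add(Mul(6, Y), -5), E) = Mul(Add(-5, Mul(6, Y)), E) = Mul(E, Add(-5, Mul(6, Y))))
Function('J')(O) = Add(-7, Mul(Pow(Add(O, Mul(O, Add(-5, Mul(6, O)))), -1), Add(-12, O))) (Function('J')(O) = Add(-7, Mul(Add(O, -12), Pow(Add(O, Mul(O, Add(-5, Mul(6, O)))), -1))) = Add(-7, Mul(Add(-12, O), Pow(Add(O, Mul(O, Add(-5, Mul(6, O)))), -1))) = Add(-7, Mul(Pow(Add(O, Mul(O, Add(-5, Mul(6, O)))), -1), Add(-12, O))))
L = Rational(-9, 8) (L = Mul(Rational(-1, 8), Add(Mul(-2, -5), -1)) = Mul(Rational(-1, 8), Add(10, -1)) = Mul(Rational(-1, 8), 9) = Rational(-9, 8) ≈ -1.1250)
Add(Function('J')(-1), Mul(56, Pow(L, -1))) = Add(Mul(Rational(1, 2), Pow(-1, -1), Pow(Add(-2, Mul(3, -1)), -1), Add(-12, Mul(-42, Pow(-1, 2)), Mul(29, -1))), Mul(56, Pow(Rational(-9, 8), -1))) = Add(Mul(Rational(1, 2), -1, Pow(Add(-2, -3), -1), Add(-12, Mul(-42, 1), -29)), Mul(56, Rational(-8, 9))) = Add(Mul(Rational(1, 2), -1, Pow(-5, -1), Add(-12, -42, -29)), Rational(-448, 9)) = Add(Mul(Rational(1, 2), -1, Rational(-1, 5), -83), Rational(-448, 9)) = Add(Rational(-83, 10), Rational(-448, 9)) = Rational(-5227, 90)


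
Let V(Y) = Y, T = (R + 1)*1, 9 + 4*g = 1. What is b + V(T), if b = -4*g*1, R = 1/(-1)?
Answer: 8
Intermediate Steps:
g = -2 (g = -9/4 + (¼)*1 = -9/4 + ¼ = -2)
R = -1
T = 0 (T = (-1 + 1)*1 = 0*1 = 0)
b = 8 (b = -4*(-2)*1 = 8*1 = 8)
b + V(T) = 8 + 0 = 8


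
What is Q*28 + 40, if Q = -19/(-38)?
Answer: 54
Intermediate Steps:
Q = ½ (Q = -19*(-1/38) = ½ ≈ 0.50000)
Q*28 + 40 = (½)*28 + 40 = 14 + 40 = 54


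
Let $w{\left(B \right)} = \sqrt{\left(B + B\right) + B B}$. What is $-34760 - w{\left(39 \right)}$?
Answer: $-34760 - \sqrt{1599} \approx -34800.0$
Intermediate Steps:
$w{\left(B \right)} = \sqrt{B^{2} + 2 B}$ ($w{\left(B \right)} = \sqrt{2 B + B^{2}} = \sqrt{B^{2} + 2 B}$)
$-34760 - w{\left(39 \right)} = -34760 - \sqrt{39 \left(2 + 39\right)} = -34760 - \sqrt{39 \cdot 41} = -34760 - \sqrt{1599}$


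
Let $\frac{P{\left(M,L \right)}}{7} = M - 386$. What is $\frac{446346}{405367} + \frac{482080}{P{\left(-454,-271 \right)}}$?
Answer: $- \frac{4819870222}{59588949} \approx -80.885$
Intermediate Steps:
$P{\left(M,L \right)} = -2702 + 7 M$ ($P{\left(M,L \right)} = 7 \left(M - 386\right) = 7 \left(-386 + M\right) = -2702 + 7 M$)
$\frac{446346}{405367} + \frac{482080}{P{\left(-454,-271 \right)}} = \frac{446346}{405367} + \frac{482080}{-2702 + 7 \left(-454\right)} = 446346 \cdot \frac{1}{405367} + \frac{482080}{-2702 - 3178} = \frac{446346}{405367} + \frac{482080}{-5880} = \frac{446346}{405367} + 482080 \left(- \frac{1}{5880}\right) = \frac{446346}{405367} - \frac{12052}{147} = - \frac{4819870222}{59588949}$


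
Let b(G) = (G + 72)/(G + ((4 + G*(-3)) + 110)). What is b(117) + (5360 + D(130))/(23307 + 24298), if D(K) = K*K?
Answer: -421743/380840 ≈ -1.1074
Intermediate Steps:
D(K) = K²
b(G) = (72 + G)/(114 - 2*G) (b(G) = (72 + G)/(G + ((4 - 3*G) + 110)) = (72 + G)/(G + (114 - 3*G)) = (72 + G)/(114 - 2*G))
b(117) + (5360 + D(130))/(23307 + 24298) = (-72 - 1*117)/(2*(-57 + 117)) + (5360 + 130²)/(23307 + 24298) = (½)*(-72 - 117)/60 + (5360 + 16900)/47605 = (½)*(1/60)*(-189) + 22260*(1/47605) = -63/40 + 4452/9521 = -421743/380840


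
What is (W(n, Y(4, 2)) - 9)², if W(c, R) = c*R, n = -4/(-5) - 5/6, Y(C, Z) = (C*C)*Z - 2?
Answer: 100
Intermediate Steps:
Y(C, Z) = -2 + Z*C² (Y(C, Z) = C²*Z - 2 = Z*C² - 2 = -2 + Z*C²)
n = -1/30 (n = -4*(-⅕) - 5*⅙ = ⅘ - ⅚ = -1/30 ≈ -0.033333)
W(c, R) = R*c
(W(n, Y(4, 2)) - 9)² = ((-2 + 2*4²)*(-1/30) - 9)² = ((-2 + 2*16)*(-1/30) - 9)² = ((-2 + 32)*(-1/30) - 9)² = (30*(-1/30) - 9)² = (-1 - 9)² = (-10)² = 100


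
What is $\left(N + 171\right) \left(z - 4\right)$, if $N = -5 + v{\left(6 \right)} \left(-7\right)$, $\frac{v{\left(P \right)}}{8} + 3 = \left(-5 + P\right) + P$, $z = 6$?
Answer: $-116$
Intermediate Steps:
$v{\left(P \right)} = -64 + 16 P$ ($v{\left(P \right)} = -24 + 8 \left(\left(-5 + P\right) + P\right) = -24 + 8 \left(-5 + 2 P\right) = -24 + \left(-40 + 16 P\right) = -64 + 16 P$)
$N = -229$ ($N = -5 + \left(-64 + 16 \cdot 6\right) \left(-7\right) = -5 + \left(-64 + 96\right) \left(-7\right) = -5 + 32 \left(-7\right) = -5 - 224 = -229$)
$\left(N + 171\right) \left(z - 4\right) = \left(-229 + 171\right) \left(6 - 4\right) = - 58 \left(6 - 4\right) = \left(-58\right) 2 = -116$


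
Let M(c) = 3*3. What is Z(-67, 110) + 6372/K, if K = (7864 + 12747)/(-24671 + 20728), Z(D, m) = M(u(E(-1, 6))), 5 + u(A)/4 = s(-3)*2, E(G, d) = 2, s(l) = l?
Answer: -24939297/20611 ≈ -1210.0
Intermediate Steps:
u(A) = -44 (u(A) = -20 + 4*(-3*2) = -20 + 4*(-6) = -20 - 24 = -44)
M(c) = 9
Z(D, m) = 9
K = -20611/3943 (K = 20611/(-3943) = 20611*(-1/3943) = -20611/3943 ≈ -5.2272)
Z(-67, 110) + 6372/K = 9 + 6372/(-20611/3943) = 9 + 6372*(-3943/20611) = 9 - 25124796/20611 = -24939297/20611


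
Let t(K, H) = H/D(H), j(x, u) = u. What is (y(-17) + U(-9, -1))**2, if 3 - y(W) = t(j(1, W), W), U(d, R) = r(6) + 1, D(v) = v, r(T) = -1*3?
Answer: 0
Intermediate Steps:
r(T) = -3
t(K, H) = 1 (t(K, H) = H/H = 1)
U(d, R) = -2 (U(d, R) = -3 + 1 = -2)
y(W) = 2 (y(W) = 3 - 1*1 = 3 - 1 = 2)
(y(-17) + U(-9, -1))**2 = (2 - 2)**2 = 0**2 = 0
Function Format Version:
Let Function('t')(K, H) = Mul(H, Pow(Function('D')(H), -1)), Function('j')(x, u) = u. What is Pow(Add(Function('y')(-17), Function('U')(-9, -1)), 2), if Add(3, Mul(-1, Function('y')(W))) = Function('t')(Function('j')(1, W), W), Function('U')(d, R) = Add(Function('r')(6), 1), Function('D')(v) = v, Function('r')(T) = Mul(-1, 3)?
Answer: 0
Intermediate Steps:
Function('r')(T) = -3
Function('t')(K, H) = 1 (Function('t')(K, H) = Mul(H, Pow(H, -1)) = 1)
Function('U')(d, R) = -2 (Function('U')(d, R) = Add(-3, 1) = -2)
Function('y')(W) = 2 (Function('y')(W) = Add(3, Mul(-1, 1)) = Add(3, -1) = 2)
Pow(Add(Function('y')(-17), Function('U')(-9, -1)), 2) = Pow(Add(2, -2), 2) = Pow(0, 2) = 0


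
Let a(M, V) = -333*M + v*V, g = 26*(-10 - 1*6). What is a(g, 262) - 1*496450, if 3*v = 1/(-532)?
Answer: -285621887/798 ≈ -3.5792e+5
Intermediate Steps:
v = -1/1596 (v = (⅓)/(-532) = (⅓)*(-1/532) = -1/1596 ≈ -0.00062657)
g = -416 (g = 26*(-10 - 6) = 26*(-16) = -416)
a(M, V) = -333*M - V/1596
a(g, 262) - 1*496450 = (-333*(-416) - 1/1596*262) - 1*496450 = (138528 - 131/798) - 496450 = 110545213/798 - 496450 = -285621887/798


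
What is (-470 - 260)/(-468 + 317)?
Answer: 730/151 ≈ 4.8344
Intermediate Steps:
(-470 - 260)/(-468 + 317) = -730/(-151) = -730*(-1/151) = 730/151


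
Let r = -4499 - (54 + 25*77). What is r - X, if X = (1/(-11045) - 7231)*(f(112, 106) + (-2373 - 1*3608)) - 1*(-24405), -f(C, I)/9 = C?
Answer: -558527344379/11045 ≈ -5.0568e+7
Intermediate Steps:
f(C, I) = -9*C
X = 558455794869/11045 (X = (1/(-11045) - 7231)*(-9*112 + (-2373 - 1*3608)) - 1*(-24405) = (-1/11045 - 7231)*(-1008 + (-2373 - 3608)) + 24405 = -79866396*(-1008 - 5981)/11045 + 24405 = -79866396/11045*(-6989) + 24405 = 558186241644/11045 + 24405 = 558455794869/11045 ≈ 5.0562e+7)
r = -6478 (r = -4499 - (54 + 1925) = -4499 - 1*1979 = -4499 - 1979 = -6478)
r - X = -6478 - 1*558455794869/11045 = -6478 - 558455794869/11045 = -558527344379/11045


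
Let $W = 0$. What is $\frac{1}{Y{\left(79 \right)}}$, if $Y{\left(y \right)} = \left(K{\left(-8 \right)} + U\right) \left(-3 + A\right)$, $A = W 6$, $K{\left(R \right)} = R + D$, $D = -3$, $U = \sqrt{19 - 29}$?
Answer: $\frac{i}{3 \left(\sqrt{10} + 11 i\right)} \approx 0.02799 + 0.0080465 i$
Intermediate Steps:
$U = i \sqrt{10}$ ($U = \sqrt{-10} = i \sqrt{10} \approx 3.1623 i$)
$K{\left(R \right)} = -3 + R$ ($K{\left(R \right)} = R - 3 = -3 + R$)
$A = 0$ ($A = 0 \cdot 6 = 0$)
$Y{\left(y \right)} = 33 - 3 i \sqrt{10}$ ($Y{\left(y \right)} = \left(\left(-3 - 8\right) + i \sqrt{10}\right) \left(-3 + 0\right) = \left(-11 + i \sqrt{10}\right) \left(-3\right) = 33 - 3 i \sqrt{10}$)
$\frac{1}{Y{\left(79 \right)}} = \frac{1}{33 - 3 i \sqrt{10}}$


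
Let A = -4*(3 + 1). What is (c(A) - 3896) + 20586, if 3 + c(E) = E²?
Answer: 16943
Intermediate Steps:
A = -16 (A = -4*4 = -16)
c(E) = -3 + E²
(c(A) - 3896) + 20586 = ((-3 + (-16)²) - 3896) + 20586 = ((-3 + 256) - 3896) + 20586 = (253 - 3896) + 20586 = -3643 + 20586 = 16943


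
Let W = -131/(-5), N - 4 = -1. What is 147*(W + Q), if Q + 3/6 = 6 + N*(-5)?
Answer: 24549/10 ≈ 2454.9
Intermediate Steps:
N = 3 (N = 4 - 1 = 3)
Q = -19/2 (Q = -1/2 + (6 + 3*(-5)) = -1/2 + (6 - 15) = -1/2 - 9 = -19/2 ≈ -9.5000)
W = 131/5 (W = -131*(-1/5) = 131/5 ≈ 26.200)
147*(W + Q) = 147*(131/5 - 19/2) = 147*(167/10) = 24549/10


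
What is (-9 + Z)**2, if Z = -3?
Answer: 144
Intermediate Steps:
(-9 + Z)**2 = (-9 - 3)**2 = (-12)**2 = 144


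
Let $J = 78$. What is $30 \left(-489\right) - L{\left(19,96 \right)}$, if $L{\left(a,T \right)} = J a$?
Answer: $-16152$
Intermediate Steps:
$L{\left(a,T \right)} = 78 a$
$30 \left(-489\right) - L{\left(19,96 \right)} = 30 \left(-489\right) - 78 \cdot 19 = -14670 - 1482 = -16152$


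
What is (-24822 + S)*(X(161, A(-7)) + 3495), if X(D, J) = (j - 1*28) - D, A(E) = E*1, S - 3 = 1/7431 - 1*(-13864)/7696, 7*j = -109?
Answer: -4086256211686589/50040354 ≈ -8.1659e+7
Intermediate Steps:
j = -109/7 (j = (⅐)*(-109) = -109/7 ≈ -15.571)
S = 34324751/7148622 (S = 3 + (1/7431 - 1*(-13864)/7696) = 3 + (1*(1/7431) + 13864*(1/7696)) = 3 + (1/7431 + 1733/962) = 3 + 12878885/7148622 = 34324751/7148622 ≈ 4.8016)
A(E) = E
X(D, J) = -305/7 - D (X(D, J) = (-109/7 - 1*28) - D = (-109/7 - 28) - D = -305/7 - D)
(-24822 + S)*(X(161, A(-7)) + 3495) = (-24822 + 34324751/7148622)*((-305/7 - 1*161) + 3495) = -177408770533*((-305/7 - 161) + 3495)/7148622 = -177408770533*(-1432/7 + 3495)/7148622 = -177408770533/7148622*23033/7 = -4086256211686589/50040354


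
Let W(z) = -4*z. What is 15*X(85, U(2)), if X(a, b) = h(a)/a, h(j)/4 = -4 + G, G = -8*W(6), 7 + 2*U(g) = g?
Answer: 2256/17 ≈ 132.71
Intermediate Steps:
U(g) = -7/2 + g/2
G = 192 (G = -8*(-4*6) = -8*(-24) = -4*(-48) = 192)
h(j) = 752 (h(j) = 4*(-4 + 192) = 4*188 = 752)
X(a, b) = 752/a
15*X(85, U(2)) = 15*(752/85) = 2256/17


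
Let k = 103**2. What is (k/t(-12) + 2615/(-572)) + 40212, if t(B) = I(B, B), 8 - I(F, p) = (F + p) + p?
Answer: 11568283/286 ≈ 40449.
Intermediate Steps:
I(F, p) = 8 - F - 2*p (I(F, p) = 8 - ((F + p) + p) = 8 - (F + 2*p) = 8 + (-F - 2*p) = 8 - F - 2*p)
t(B) = 8 - 3*B (t(B) = 8 - B - 2*B = 8 - 3*B)
k = 10609
(k/t(-12) + 2615/(-572)) + 40212 = (10609/(8 - 3*(-12)) + 2615/(-572)) + 40212 = (10609/(8 + 36) + 2615*(-1/572)) + 40212 = (10609/44 - 2615/572) + 40212 = 67651/286 + 40212 = 11568283/286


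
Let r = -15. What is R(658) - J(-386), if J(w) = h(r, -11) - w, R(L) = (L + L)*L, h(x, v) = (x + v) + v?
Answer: 865579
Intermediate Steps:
h(x, v) = x + 2*v (h(x, v) = (v + x) + v = x + 2*v)
R(L) = 2*L**2 (R(L) = (2*L)*L = 2*L**2)
J(w) = -37 - w (J(w) = (-15 + 2*(-11)) - w = (-15 - 22) - w = -37 - w)
R(658) - J(-386) = 2*658**2 - (-37 - 1*(-386)) = 2*432964 - (-37 + 386) = 865928 - 1*349 = 865928 - 349 = 865579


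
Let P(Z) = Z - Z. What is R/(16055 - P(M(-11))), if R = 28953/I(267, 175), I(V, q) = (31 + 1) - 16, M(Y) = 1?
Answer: 28953/256880 ≈ 0.11271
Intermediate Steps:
I(V, q) = 16 (I(V, q) = 32 - 16 = 16)
P(Z) = 0
R = 28953/16 ≈ 1809.6
R/(16055 - P(M(-11))) = 28953/(16*(16055 - 1*0)) = 28953/(16*(16055 + 0)) = (28953/16)/16055 = (28953/16)*(1/16055) = 28953/256880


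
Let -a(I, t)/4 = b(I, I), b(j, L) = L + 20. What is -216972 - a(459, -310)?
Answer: -215056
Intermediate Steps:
b(j, L) = 20 + L
a(I, t) = -80 - 4*I (a(I, t) = -4*(20 + I) = -80 - 4*I)
-216972 - a(459, -310) = -216972 - (-80 - 4*459) = -216972 - (-80 - 1836) = -216972 - 1*(-1916) = -216972 + 1916 = -215056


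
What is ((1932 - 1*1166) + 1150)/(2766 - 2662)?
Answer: 479/26 ≈ 18.423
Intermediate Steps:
((1932 - 1*1166) + 1150)/(2766 - 2662) = ((1932 - 1166) + 1150)/104 = (766 + 1150)*(1/104) = 1916*(1/104) = 479/26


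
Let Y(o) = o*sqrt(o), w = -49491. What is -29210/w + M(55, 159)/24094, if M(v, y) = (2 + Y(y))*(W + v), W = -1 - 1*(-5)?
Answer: 354812839/596218077 + 9381*sqrt(159)/24094 ≈ 5.5046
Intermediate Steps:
Y(o) = o**(3/2)
W = 4 (W = -1 + 5 = 4)
M(v, y) = (2 + y**(3/2))*(4 + v)
-29210/w + M(55, 159)/24094 = -29210/(-49491) + (8 + 2*55 + 4*159**(3/2) + 55*159**(3/2))/24094 = -29210*(-1/49491) + (8 + 110 + 4*(159*sqrt(159)) + 55*(159*sqrt(159)))*(1/24094) = 29210/49491 + (8 + 110 + 636*sqrt(159) + 8745*sqrt(159))*(1/24094) = 29210/49491 + (118 + 9381*sqrt(159))*(1/24094) = 29210/49491 + (59/12047 + 9381*sqrt(159)/24094) = 354812839/596218077 + 9381*sqrt(159)/24094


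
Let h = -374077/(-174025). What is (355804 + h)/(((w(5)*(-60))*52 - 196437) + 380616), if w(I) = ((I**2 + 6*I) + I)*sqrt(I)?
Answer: -3801403307711561/8196420643088325 - 51516745427264*sqrt(5)/109285608574511 ≈ -1.5179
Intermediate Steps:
h = 374077/174025 (h = -374077*(-1/174025) = 374077/174025 ≈ 2.1496)
w(I) = sqrt(I)*(I**2 + 7*I) (w(I) = (I**2 + 7*I)*sqrt(I) = sqrt(I)*(I**2 + 7*I))
(355804 + h)/(((w(5)*(-60))*52 - 196437) + 380616) = (355804 + 374077/174025)/((((5**(3/2)*(7 + 5))*(-60))*52 - 196437) + 380616) = 61919165177/(174025*(((((5*sqrt(5))*12)*(-60))*52 - 196437) + 380616)) = 61919165177/(174025*((((60*sqrt(5))*(-60))*52 - 196437) + 380616)) = 61919165177/(174025*((-3600*sqrt(5)*52 - 196437) + 380616)) = 61919165177/(174025*((-187200*sqrt(5) - 196437) + 380616)) = 61919165177/(174025*((-196437 - 187200*sqrt(5)) + 380616)) = 61919165177/(174025*(184179 - 187200*sqrt(5)))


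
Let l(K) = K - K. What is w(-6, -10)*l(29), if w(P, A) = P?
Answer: 0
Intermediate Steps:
l(K) = 0
w(-6, -10)*l(29) = -6*0 = 0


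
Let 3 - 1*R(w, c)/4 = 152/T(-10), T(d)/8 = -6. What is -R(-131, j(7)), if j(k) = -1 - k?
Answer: -74/3 ≈ -24.667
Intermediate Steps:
T(d) = -48 (T(d) = 8*(-6) = -48)
R(w, c) = 74/3 (R(w, c) = 12 - 608/(-48) = 12 - 608*(-1)/48 = 12 - 4*(-19/6) = 12 + 38/3 = 74/3)
-R(-131, j(7)) = -1*74/3 = -74/3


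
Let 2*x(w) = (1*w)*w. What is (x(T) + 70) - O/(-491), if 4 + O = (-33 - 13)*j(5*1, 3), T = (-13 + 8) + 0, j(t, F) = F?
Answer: 80731/982 ≈ 82.211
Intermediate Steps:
T = -5 (T = -5 + 0 = -5)
x(w) = w²/2 (x(w) = ((1*w)*w)/2 = (w*w)/2 = w²/2)
O = -142 (O = -4 + (-33 - 13)*3 = -4 - 46*3 = -4 - 138 = -142)
(x(T) + 70) - O/(-491) = ((½)*(-5)² + 70) - (-142)/(-491) = ((½)*25 + 70) - (-142)*(-1)/491 = (25/2 + 70) - 1*142/491 = 165/2 - 142/491 = 80731/982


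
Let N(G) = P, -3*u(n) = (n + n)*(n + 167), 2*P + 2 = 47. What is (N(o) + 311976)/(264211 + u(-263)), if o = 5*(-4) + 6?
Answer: 56727/44978 ≈ 1.2612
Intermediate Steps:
P = 45/2 (P = -1 + (½)*47 = -1 + 47/2 = 45/2 ≈ 22.500)
o = -14 (o = -20 + 6 = -14)
u(n) = -2*n*(167 + n)/3 (u(n) = -(n + n)*(n + 167)/3 = -2*n*(167 + n)/3)
N(G) = 45/2
(N(o) + 311976)/(264211 + u(-263)) = (45/2 + 311976)/(264211 - ⅔*(-263)*(167 - 263)) = 623997/(2*(264211 - ⅔*(-263)*(-96))) = 623997/(2*(264211 - 16832)) = (623997/2)/247379 = (623997/2)*(1/247379) = 56727/44978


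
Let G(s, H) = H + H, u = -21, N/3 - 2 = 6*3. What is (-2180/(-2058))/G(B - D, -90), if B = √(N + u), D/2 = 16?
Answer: -109/18522 ≈ -0.0058849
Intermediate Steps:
D = 32 (D = 2*16 = 32)
N = 60 (N = 6 + 3*(6*3) = 6 + 3*18 = 6 + 54 = 60)
B = √39 (B = √(60 - 21) = √39 ≈ 6.2450)
G(s, H) = 2*H
(-2180/(-2058))/G(B - D, -90) = (-2180/(-2058))/((2*(-90))) = -2180*(-1/2058)/(-180) = (1090/1029)*(-1/180) = -109/18522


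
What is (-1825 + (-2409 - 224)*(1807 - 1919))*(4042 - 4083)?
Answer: -12015911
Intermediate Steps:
(-1825 + (-2409 - 224)*(1807 - 1919))*(4042 - 4083) = (-1825 - 2633*(-112))*(-41) = (-1825 + 294896)*(-41) = 293071*(-41) = -12015911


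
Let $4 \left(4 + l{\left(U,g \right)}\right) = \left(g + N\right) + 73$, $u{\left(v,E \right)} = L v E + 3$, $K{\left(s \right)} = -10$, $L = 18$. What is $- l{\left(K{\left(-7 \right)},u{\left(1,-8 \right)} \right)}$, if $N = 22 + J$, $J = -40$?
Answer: $\frac{51}{2} \approx 25.5$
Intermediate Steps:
$u{\left(v,E \right)} = 3 + 18 E v$ ($u{\left(v,E \right)} = 18 v E + 3 = 18 E v + 3 = 3 + 18 E v$)
$N = -18$ ($N = 22 - 40 = -18$)
$l{\left(U,g \right)} = \frac{39}{4} + \frac{g}{4}$ ($l{\left(U,g \right)} = -4 + \frac{\left(g - 18\right) + 73}{4} = -4 + \frac{\left(-18 + g\right) + 73}{4} = -4 + \frac{55 + g}{4} = -4 + \left(\frac{55}{4} + \frac{g}{4}\right) = \frac{39}{4} + \frac{g}{4}$)
$- l{\left(K{\left(-7 \right)},u{\left(1,-8 \right)} \right)} = - (\frac{39}{4} + \frac{3 + 18 \left(-8\right) 1}{4}) = - (\frac{39}{4} + \frac{3 - 144}{4}) = - (\frac{39}{4} + \frac{1}{4} \left(-141\right)) = - (\frac{39}{4} - \frac{141}{4}) = \left(-1\right) \left(- \frac{51}{2}\right) = \frac{51}{2}$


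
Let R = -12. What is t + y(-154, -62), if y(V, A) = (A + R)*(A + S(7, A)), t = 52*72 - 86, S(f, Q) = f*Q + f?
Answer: 39844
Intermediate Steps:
S(f, Q) = f + Q*f (S(f, Q) = Q*f + f = f + Q*f)
t = 3658 (t = 3744 - 86 = 3658)
y(V, A) = (-12 + A)*(7 + 8*A) (y(V, A) = (A - 12)*(A + 7*(1 + A)) = (-12 + A)*(A + (7 + 7*A)) = (-12 + A)*(7 + 8*A))
t + y(-154, -62) = 3658 + (-84 - 89*(-62) + 8*(-62)²) = 3658 + (-84 + 5518 + 8*3844) = 3658 + (-84 + 5518 + 30752) = 3658 + 36186 = 39844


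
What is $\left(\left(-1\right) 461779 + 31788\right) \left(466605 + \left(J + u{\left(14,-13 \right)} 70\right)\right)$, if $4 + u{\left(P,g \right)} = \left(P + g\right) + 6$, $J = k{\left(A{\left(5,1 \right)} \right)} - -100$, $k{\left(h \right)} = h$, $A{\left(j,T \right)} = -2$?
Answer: $-200768387783$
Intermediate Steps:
$J = 98$ ($J = -2 - -100 = -2 + 100 = 98$)
$u{\left(P,g \right)} = 2 + P + g$ ($u{\left(P,g \right)} = -4 + \left(\left(P + g\right) + 6\right) = -4 + \left(6 + P + g\right) = 2 + P + g$)
$\left(\left(-1\right) 461779 + 31788\right) \left(466605 + \left(J + u{\left(14,-13 \right)} 70\right)\right) = \left(\left(-1\right) 461779 + 31788\right) \left(466605 + \left(98 + \left(2 + 14 - 13\right) 70\right)\right) = \left(-461779 + 31788\right) \left(466605 + \left(98 + 3 \cdot 70\right)\right) = - 429991 \left(466605 + \left(98 + 210\right)\right) = - 429991 \left(466605 + 308\right) = \left(-429991\right) 466913 = -200768387783$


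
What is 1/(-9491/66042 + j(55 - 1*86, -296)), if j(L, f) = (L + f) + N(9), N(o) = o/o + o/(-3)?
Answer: -66042/21737309 ≈ -0.0030382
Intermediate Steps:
N(o) = 1 - o/3 (N(o) = 1 + o*(-⅓) = 1 - o/3)
j(L, f) = -2 + L + f (j(L, f) = (L + f) + (1 - ⅓*9) = (L + f) + (1 - 3) = (L + f) - 2 = -2 + L + f)
1/(-9491/66042 + j(55 - 1*86, -296)) = 1/(-9491/66042 + (-2 + (55 - 1*86) - 296)) = 1/(-9491*1/66042 + (-2 + (55 - 86) - 296)) = 1/(-9491/66042 + (-2 - 31 - 296)) = 1/(-9491/66042 - 329) = 1/(-21737309/66042) = -66042/21737309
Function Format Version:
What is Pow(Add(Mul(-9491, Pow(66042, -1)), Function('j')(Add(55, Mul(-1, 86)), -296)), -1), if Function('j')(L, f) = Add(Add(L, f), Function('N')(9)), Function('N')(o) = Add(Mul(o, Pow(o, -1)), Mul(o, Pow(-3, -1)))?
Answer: Rational(-66042, 21737309) ≈ -0.0030382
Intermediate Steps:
Function('N')(o) = Add(1, Mul(Rational(-1, 3), o)) (Function('N')(o) = Add(1, Mul(o, Rational(-1, 3))) = Add(1, Mul(Rational(-1, 3), o)))
Function('j')(L, f) = Add(-2, L, f) (Function('j')(L, f) = Add(Add(L, f), Add(1, Mul(Rational(-1, 3), 9))) = Add(Add(L, f), Add(1, -3)) = Add(Add(L, f), -2) = Add(-2, L, f))
Pow(Add(Mul(-9491, Pow(66042, -1)), Function('j')(Add(55, Mul(-1, 86)), -296)), -1) = Pow(Add(Mul(-9491, Pow(66042, -1)), Add(-2, Add(55, Mul(-1, 86)), -296)), -1) = Pow(Add(Mul(-9491, Rational(1, 66042)), Add(-2, Add(55, -86), -296)), -1) = Pow(Add(Rational(-9491, 66042), Add(-2, -31, -296)), -1) = Pow(Add(Rational(-9491, 66042), -329), -1) = Pow(Rational(-21737309, 66042), -1) = Rational(-66042, 21737309)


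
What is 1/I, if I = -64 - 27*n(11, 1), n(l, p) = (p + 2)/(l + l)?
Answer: -22/1489 ≈ -0.014775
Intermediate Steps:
n(l, p) = (2 + p)/(2*l) (n(l, p) = (2 + p)/((2*l)) = (2 + p)*(1/(2*l)) = (2 + p)/(2*l))
I = -1489/22 (I = -64 - 27*(2 + 1)/(2*11) = -64 - 27*3/(2*11) = -64 - 27*3/22 = -64 - 81/22 = -1489/22 ≈ -67.682)
1/I = 1/(-1489/22) = -22/1489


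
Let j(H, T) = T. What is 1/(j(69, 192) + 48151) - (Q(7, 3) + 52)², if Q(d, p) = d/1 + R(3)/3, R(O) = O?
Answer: -174034799/48343 ≈ -3600.0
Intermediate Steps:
Q(d, p) = 1 + d (Q(d, p) = d/1 + 3/3 = d*1 + 3*(⅓) = d + 1 = 1 + d)
1/(j(69, 192) + 48151) - (Q(7, 3) + 52)² = 1/(192 + 48151) - ((1 + 7) + 52)² = 1/48343 - (8 + 52)² = 1/48343 - 1*60² = 1/48343 - 1*3600 = 1/48343 - 3600 = -174034799/48343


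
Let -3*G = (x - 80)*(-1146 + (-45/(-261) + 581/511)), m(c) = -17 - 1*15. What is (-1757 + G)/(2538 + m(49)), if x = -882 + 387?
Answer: -468187319/5305202 ≈ -88.251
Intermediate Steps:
m(c) = -32 (m(c) = -17 - 15 = -32)
x = -495
G = -464467750/2117 (G = -(-495 - 80)*(-1146 + (-45/(-261) + 581/511))/3 = -(-575)*(-1146 + (-45*(-1/261) + 581*(1/511)))/3 = -(-575)*(-1146 + (5/29 + 83/73))/3 = -(-575)*(-1146 + 2772/2117)/3 = -(-575)*(-2423310)/(3*2117) = -⅓*1393403250/2117 = -464467750/2117 ≈ -2.1940e+5)
(-1757 + G)/(2538 + m(49)) = (-1757 - 464467750/2117)/(2538 - 32) = -468187319/2117/2506 = -468187319/2117*1/2506 = -468187319/5305202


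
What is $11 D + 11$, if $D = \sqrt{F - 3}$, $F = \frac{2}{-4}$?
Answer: $11 + \frac{11 i \sqrt{14}}{2} \approx 11.0 + 20.579 i$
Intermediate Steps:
$F = - \frac{1}{2}$ ($F = 2 \left(- \frac{1}{4}\right) = - \frac{1}{2} \approx -0.5$)
$D = \frac{i \sqrt{14}}{2}$ ($D = \sqrt{- \frac{1}{2} - 3} = \sqrt{- \frac{7}{2}} = \frac{i \sqrt{14}}{2} \approx 1.8708 i$)
$11 D + 11 = 11 \frac{i \sqrt{14}}{2} + 11 = \frac{11 i \sqrt{14}}{2} + 11 = 11 + \frac{11 i \sqrt{14}}{2}$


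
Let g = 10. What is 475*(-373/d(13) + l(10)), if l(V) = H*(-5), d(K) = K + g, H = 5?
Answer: -450300/23 ≈ -19578.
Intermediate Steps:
d(K) = 10 + K (d(K) = K + 10 = 10 + K)
l(V) = -25 (l(V) = 5*(-5) = -25)
475*(-373/d(13) + l(10)) = 475*(-373/(10 + 13) - 25) = 475*(-373/23 - 25) = 475*(-948/23) = -450300/23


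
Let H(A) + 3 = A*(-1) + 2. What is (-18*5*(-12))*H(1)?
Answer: -2160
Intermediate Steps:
H(A) = -1 - A (H(A) = -3 + (A*(-1) + 2) = -3 + (-A + 2) = -3 + (2 - A) = -1 - A)
(-18*5*(-12))*H(1) = (-18*5*(-12))*(-1 - 1*1) = (-90*(-12))*(-1 - 1) = 1080*(-2) = -2160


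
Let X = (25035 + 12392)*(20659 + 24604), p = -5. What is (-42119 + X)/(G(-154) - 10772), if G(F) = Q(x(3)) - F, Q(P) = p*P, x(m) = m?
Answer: -1694016182/10633 ≈ -1.5932e+5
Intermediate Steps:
X = 1694058301 (X = 37427*45263 = 1694058301)
Q(P) = -5*P
G(F) = -15 - F (G(F) = -5*3 - F = -15 - F)
(-42119 + X)/(G(-154) - 10772) = (-42119 + 1694058301)/((-15 - 1*(-154)) - 10772) = 1694016182/((-15 + 154) - 10772) = 1694016182/(139 - 10772) = 1694016182/(-10633) = 1694016182*(-1/10633) = -1694016182/10633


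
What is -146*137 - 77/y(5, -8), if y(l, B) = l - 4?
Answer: -20079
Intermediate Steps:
y(l, B) = -4 + l
-146*137 - 77/y(5, -8) = -146*137 - 77/(-4 + 5) = -20002 - 77/1 = -20002 - 77*1 = -20002 - 77 = -20079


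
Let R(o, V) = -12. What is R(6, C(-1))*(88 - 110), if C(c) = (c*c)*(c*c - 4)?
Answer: 264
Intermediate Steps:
C(c) = c²*(-4 + c²) (C(c) = c²*(c² - 4) = c²*(-4 + c²))
R(6, C(-1))*(88 - 110) = -12*(88 - 110) = -12*(-22) = 264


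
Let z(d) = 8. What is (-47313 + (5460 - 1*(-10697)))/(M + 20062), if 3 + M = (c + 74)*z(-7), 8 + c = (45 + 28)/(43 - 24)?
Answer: -591964/391737 ≈ -1.5111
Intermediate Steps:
c = -79/19 (c = -8 + (45 + 28)/(43 - 24) = -8 + 73/19 = -79/19 ≈ -4.1579)
M = 10559/19 (M = -3 + (-79/19 + 74)*8 = -3 + (1327/19)*8 = -3 + 10616/19 = 10559/19 ≈ 555.74)
(-47313 + (5460 - 1*(-10697)))/(M + 20062) = (-47313 + (5460 - 1*(-10697)))/(10559/19 + 20062) = (-47313 + (5460 + 10697))/(391737/19) = (-47313 + 16157)*(19/391737) = -31156*19/391737 = -591964/391737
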